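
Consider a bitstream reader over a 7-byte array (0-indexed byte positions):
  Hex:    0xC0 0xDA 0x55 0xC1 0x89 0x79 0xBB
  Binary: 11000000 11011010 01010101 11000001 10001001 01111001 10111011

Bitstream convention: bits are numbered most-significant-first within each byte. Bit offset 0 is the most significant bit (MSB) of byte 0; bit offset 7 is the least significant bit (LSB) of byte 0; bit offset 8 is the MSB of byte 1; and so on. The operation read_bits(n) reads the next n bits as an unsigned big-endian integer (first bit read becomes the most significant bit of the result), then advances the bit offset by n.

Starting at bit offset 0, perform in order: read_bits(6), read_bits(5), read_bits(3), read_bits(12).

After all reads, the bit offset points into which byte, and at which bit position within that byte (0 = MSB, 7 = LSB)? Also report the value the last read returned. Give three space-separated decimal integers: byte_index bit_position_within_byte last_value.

Read 1: bits[0:6] width=6 -> value=48 (bin 110000); offset now 6 = byte 0 bit 6; 50 bits remain
Read 2: bits[6:11] width=5 -> value=6 (bin 00110); offset now 11 = byte 1 bit 3; 45 bits remain
Read 3: bits[11:14] width=3 -> value=6 (bin 110); offset now 14 = byte 1 bit 6; 42 bits remain
Read 4: bits[14:26] width=12 -> value=2391 (bin 100101010111); offset now 26 = byte 3 bit 2; 30 bits remain

Answer: 3 2 2391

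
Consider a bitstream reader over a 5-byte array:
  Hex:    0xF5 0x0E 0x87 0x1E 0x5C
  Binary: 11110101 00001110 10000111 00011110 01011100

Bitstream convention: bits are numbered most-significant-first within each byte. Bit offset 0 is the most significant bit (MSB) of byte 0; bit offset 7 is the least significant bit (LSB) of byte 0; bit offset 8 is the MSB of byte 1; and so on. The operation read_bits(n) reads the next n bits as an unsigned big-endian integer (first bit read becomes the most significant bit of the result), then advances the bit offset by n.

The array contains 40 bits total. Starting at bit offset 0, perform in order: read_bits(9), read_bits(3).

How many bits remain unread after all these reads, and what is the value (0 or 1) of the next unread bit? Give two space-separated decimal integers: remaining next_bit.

Answer: 28 1

Derivation:
Read 1: bits[0:9] width=9 -> value=490 (bin 111101010); offset now 9 = byte 1 bit 1; 31 bits remain
Read 2: bits[9:12] width=3 -> value=0 (bin 000); offset now 12 = byte 1 bit 4; 28 bits remain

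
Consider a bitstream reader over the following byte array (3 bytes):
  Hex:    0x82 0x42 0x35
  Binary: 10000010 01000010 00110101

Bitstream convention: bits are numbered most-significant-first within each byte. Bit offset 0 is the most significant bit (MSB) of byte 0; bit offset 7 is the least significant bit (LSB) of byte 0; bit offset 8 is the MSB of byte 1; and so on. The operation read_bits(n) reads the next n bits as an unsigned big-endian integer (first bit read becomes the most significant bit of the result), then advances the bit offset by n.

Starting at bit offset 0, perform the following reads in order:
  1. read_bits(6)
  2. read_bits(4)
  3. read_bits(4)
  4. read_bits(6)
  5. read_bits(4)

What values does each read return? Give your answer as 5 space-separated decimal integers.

Read 1: bits[0:6] width=6 -> value=32 (bin 100000); offset now 6 = byte 0 bit 6; 18 bits remain
Read 2: bits[6:10] width=4 -> value=9 (bin 1001); offset now 10 = byte 1 bit 2; 14 bits remain
Read 3: bits[10:14] width=4 -> value=0 (bin 0000); offset now 14 = byte 1 bit 6; 10 bits remain
Read 4: bits[14:20] width=6 -> value=35 (bin 100011); offset now 20 = byte 2 bit 4; 4 bits remain
Read 5: bits[20:24] width=4 -> value=5 (bin 0101); offset now 24 = byte 3 bit 0; 0 bits remain

Answer: 32 9 0 35 5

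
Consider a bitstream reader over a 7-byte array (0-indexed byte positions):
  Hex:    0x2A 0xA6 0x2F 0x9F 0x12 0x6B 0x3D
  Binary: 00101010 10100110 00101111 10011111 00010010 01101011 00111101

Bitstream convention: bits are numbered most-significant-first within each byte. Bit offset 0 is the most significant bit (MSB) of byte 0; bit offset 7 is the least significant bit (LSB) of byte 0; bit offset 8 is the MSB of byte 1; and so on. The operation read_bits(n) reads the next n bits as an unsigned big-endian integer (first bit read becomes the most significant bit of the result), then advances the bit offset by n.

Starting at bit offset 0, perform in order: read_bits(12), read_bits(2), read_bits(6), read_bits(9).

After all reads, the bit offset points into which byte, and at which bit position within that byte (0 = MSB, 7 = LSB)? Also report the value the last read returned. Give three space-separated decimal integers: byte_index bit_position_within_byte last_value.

Answer: 3 5 499

Derivation:
Read 1: bits[0:12] width=12 -> value=682 (bin 001010101010); offset now 12 = byte 1 bit 4; 44 bits remain
Read 2: bits[12:14] width=2 -> value=1 (bin 01); offset now 14 = byte 1 bit 6; 42 bits remain
Read 3: bits[14:20] width=6 -> value=34 (bin 100010); offset now 20 = byte 2 bit 4; 36 bits remain
Read 4: bits[20:29] width=9 -> value=499 (bin 111110011); offset now 29 = byte 3 bit 5; 27 bits remain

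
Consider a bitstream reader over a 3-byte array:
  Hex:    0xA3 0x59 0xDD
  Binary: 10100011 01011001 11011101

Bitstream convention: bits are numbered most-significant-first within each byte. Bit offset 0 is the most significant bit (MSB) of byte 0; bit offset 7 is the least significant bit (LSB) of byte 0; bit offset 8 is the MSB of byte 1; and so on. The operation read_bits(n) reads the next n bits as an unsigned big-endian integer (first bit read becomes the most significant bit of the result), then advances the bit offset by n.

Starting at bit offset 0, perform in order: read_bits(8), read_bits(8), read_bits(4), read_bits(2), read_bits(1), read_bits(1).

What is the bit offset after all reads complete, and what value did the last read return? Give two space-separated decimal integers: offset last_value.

Answer: 24 1

Derivation:
Read 1: bits[0:8] width=8 -> value=163 (bin 10100011); offset now 8 = byte 1 bit 0; 16 bits remain
Read 2: bits[8:16] width=8 -> value=89 (bin 01011001); offset now 16 = byte 2 bit 0; 8 bits remain
Read 3: bits[16:20] width=4 -> value=13 (bin 1101); offset now 20 = byte 2 bit 4; 4 bits remain
Read 4: bits[20:22] width=2 -> value=3 (bin 11); offset now 22 = byte 2 bit 6; 2 bits remain
Read 5: bits[22:23] width=1 -> value=0 (bin 0); offset now 23 = byte 2 bit 7; 1 bits remain
Read 6: bits[23:24] width=1 -> value=1 (bin 1); offset now 24 = byte 3 bit 0; 0 bits remain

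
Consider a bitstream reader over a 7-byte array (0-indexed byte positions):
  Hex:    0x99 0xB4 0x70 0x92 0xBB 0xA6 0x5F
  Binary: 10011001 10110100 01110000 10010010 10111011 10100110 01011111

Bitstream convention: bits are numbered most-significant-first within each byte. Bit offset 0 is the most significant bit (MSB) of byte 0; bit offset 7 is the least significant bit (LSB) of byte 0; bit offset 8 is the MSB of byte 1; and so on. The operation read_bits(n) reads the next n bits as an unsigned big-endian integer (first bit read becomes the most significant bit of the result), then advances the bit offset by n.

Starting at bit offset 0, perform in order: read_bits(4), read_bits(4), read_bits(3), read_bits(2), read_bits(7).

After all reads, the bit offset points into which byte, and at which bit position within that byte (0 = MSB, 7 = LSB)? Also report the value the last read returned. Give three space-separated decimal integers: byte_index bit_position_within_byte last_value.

Answer: 2 4 71

Derivation:
Read 1: bits[0:4] width=4 -> value=9 (bin 1001); offset now 4 = byte 0 bit 4; 52 bits remain
Read 2: bits[4:8] width=4 -> value=9 (bin 1001); offset now 8 = byte 1 bit 0; 48 bits remain
Read 3: bits[8:11] width=3 -> value=5 (bin 101); offset now 11 = byte 1 bit 3; 45 bits remain
Read 4: bits[11:13] width=2 -> value=2 (bin 10); offset now 13 = byte 1 bit 5; 43 bits remain
Read 5: bits[13:20] width=7 -> value=71 (bin 1000111); offset now 20 = byte 2 bit 4; 36 bits remain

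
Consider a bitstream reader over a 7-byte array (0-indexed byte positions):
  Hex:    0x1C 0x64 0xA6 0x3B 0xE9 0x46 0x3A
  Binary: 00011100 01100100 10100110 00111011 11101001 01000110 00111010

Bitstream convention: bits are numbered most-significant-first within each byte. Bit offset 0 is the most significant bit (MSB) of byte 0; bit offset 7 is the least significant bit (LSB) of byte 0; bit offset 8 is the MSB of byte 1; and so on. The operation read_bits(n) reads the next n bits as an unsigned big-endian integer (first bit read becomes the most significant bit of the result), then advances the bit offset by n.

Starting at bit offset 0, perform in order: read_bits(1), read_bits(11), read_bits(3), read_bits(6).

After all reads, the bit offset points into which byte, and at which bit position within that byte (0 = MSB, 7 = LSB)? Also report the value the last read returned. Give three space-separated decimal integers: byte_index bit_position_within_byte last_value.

Answer: 2 5 20

Derivation:
Read 1: bits[0:1] width=1 -> value=0 (bin 0); offset now 1 = byte 0 bit 1; 55 bits remain
Read 2: bits[1:12] width=11 -> value=454 (bin 00111000110); offset now 12 = byte 1 bit 4; 44 bits remain
Read 3: bits[12:15] width=3 -> value=2 (bin 010); offset now 15 = byte 1 bit 7; 41 bits remain
Read 4: bits[15:21] width=6 -> value=20 (bin 010100); offset now 21 = byte 2 bit 5; 35 bits remain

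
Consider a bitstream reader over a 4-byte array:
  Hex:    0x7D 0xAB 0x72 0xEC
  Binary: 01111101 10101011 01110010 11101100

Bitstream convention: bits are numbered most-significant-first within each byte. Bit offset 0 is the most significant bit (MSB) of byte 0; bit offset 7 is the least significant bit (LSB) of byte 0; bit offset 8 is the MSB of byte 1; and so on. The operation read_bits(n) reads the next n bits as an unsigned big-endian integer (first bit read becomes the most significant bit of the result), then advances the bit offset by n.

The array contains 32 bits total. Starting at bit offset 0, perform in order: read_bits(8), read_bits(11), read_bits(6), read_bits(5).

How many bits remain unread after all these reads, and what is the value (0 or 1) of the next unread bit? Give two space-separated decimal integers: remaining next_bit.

Read 1: bits[0:8] width=8 -> value=125 (bin 01111101); offset now 8 = byte 1 bit 0; 24 bits remain
Read 2: bits[8:19] width=11 -> value=1371 (bin 10101011011); offset now 19 = byte 2 bit 3; 13 bits remain
Read 3: bits[19:25] width=6 -> value=37 (bin 100101); offset now 25 = byte 3 bit 1; 7 bits remain
Read 4: bits[25:30] width=5 -> value=27 (bin 11011); offset now 30 = byte 3 bit 6; 2 bits remain

Answer: 2 0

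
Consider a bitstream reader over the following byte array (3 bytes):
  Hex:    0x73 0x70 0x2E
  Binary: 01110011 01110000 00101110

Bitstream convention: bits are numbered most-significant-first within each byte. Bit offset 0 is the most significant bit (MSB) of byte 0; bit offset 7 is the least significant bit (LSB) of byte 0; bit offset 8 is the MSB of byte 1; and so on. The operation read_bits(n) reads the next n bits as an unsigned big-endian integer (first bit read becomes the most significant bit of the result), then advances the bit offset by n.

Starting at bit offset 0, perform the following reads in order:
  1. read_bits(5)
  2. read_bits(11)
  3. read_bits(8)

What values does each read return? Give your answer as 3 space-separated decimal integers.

Read 1: bits[0:5] width=5 -> value=14 (bin 01110); offset now 5 = byte 0 bit 5; 19 bits remain
Read 2: bits[5:16] width=11 -> value=880 (bin 01101110000); offset now 16 = byte 2 bit 0; 8 bits remain
Read 3: bits[16:24] width=8 -> value=46 (bin 00101110); offset now 24 = byte 3 bit 0; 0 bits remain

Answer: 14 880 46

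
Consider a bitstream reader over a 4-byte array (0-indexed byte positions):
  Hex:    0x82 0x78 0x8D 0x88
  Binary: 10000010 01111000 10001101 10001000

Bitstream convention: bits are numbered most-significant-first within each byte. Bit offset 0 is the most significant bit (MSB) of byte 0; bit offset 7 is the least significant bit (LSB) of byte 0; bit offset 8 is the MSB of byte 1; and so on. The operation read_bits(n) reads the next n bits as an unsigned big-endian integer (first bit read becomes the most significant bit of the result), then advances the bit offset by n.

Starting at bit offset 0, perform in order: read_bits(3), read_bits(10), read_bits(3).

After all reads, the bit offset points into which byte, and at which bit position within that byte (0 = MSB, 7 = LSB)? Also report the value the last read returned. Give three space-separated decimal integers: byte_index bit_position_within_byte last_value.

Answer: 2 0 0

Derivation:
Read 1: bits[0:3] width=3 -> value=4 (bin 100); offset now 3 = byte 0 bit 3; 29 bits remain
Read 2: bits[3:13] width=10 -> value=79 (bin 0001001111); offset now 13 = byte 1 bit 5; 19 bits remain
Read 3: bits[13:16] width=3 -> value=0 (bin 000); offset now 16 = byte 2 bit 0; 16 bits remain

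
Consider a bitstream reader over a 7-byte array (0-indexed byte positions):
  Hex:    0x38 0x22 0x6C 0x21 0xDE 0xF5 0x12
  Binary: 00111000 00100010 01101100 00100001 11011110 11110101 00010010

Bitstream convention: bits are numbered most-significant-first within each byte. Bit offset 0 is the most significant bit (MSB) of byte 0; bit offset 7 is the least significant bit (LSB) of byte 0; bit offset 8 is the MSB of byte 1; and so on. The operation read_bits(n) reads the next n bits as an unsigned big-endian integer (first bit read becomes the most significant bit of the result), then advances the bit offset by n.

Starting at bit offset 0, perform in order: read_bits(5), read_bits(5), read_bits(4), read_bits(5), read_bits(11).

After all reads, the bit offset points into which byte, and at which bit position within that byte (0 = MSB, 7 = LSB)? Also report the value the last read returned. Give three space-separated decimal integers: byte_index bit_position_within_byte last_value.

Answer: 3 6 776

Derivation:
Read 1: bits[0:5] width=5 -> value=7 (bin 00111); offset now 5 = byte 0 bit 5; 51 bits remain
Read 2: bits[5:10] width=5 -> value=0 (bin 00000); offset now 10 = byte 1 bit 2; 46 bits remain
Read 3: bits[10:14] width=4 -> value=8 (bin 1000); offset now 14 = byte 1 bit 6; 42 bits remain
Read 4: bits[14:19] width=5 -> value=19 (bin 10011); offset now 19 = byte 2 bit 3; 37 bits remain
Read 5: bits[19:30] width=11 -> value=776 (bin 01100001000); offset now 30 = byte 3 bit 6; 26 bits remain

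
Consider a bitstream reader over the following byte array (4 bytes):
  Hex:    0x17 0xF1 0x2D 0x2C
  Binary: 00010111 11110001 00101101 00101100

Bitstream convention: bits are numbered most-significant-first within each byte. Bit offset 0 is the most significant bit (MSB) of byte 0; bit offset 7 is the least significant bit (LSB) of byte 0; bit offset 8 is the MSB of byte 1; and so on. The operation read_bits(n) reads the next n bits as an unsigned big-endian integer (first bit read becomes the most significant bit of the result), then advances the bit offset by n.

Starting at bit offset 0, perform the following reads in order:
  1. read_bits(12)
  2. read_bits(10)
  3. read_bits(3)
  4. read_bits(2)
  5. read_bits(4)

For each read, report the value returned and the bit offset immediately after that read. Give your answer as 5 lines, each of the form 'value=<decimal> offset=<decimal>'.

Read 1: bits[0:12] width=12 -> value=383 (bin 000101111111); offset now 12 = byte 1 bit 4; 20 bits remain
Read 2: bits[12:22] width=10 -> value=75 (bin 0001001011); offset now 22 = byte 2 bit 6; 10 bits remain
Read 3: bits[22:25] width=3 -> value=2 (bin 010); offset now 25 = byte 3 bit 1; 7 bits remain
Read 4: bits[25:27] width=2 -> value=1 (bin 01); offset now 27 = byte 3 bit 3; 5 bits remain
Read 5: bits[27:31] width=4 -> value=6 (bin 0110); offset now 31 = byte 3 bit 7; 1 bits remain

Answer: value=383 offset=12
value=75 offset=22
value=2 offset=25
value=1 offset=27
value=6 offset=31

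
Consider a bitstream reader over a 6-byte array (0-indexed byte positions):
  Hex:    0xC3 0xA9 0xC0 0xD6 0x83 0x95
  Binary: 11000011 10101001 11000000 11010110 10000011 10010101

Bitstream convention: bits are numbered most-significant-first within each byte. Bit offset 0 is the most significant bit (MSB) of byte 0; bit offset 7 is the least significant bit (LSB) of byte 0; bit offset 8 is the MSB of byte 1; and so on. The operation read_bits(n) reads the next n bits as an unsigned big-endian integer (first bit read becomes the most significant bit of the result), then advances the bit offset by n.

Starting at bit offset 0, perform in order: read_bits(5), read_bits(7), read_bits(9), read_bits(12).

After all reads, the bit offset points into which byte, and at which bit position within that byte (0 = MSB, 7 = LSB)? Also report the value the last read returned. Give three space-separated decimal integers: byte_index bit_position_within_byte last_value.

Read 1: bits[0:5] width=5 -> value=24 (bin 11000); offset now 5 = byte 0 bit 5; 43 bits remain
Read 2: bits[5:12] width=7 -> value=58 (bin 0111010); offset now 12 = byte 1 bit 4; 36 bits remain
Read 3: bits[12:21] width=9 -> value=312 (bin 100111000); offset now 21 = byte 2 bit 5; 27 bits remain
Read 4: bits[21:33] width=12 -> value=429 (bin 000110101101); offset now 33 = byte 4 bit 1; 15 bits remain

Answer: 4 1 429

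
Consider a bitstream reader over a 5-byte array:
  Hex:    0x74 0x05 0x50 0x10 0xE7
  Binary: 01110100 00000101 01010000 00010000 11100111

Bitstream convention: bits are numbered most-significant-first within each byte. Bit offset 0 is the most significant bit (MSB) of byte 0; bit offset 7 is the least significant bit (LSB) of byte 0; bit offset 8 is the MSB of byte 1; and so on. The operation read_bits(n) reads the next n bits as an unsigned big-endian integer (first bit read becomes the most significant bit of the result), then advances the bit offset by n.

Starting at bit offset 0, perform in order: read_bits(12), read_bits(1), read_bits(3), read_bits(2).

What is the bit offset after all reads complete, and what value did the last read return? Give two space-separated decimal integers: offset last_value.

Read 1: bits[0:12] width=12 -> value=1856 (bin 011101000000); offset now 12 = byte 1 bit 4; 28 bits remain
Read 2: bits[12:13] width=1 -> value=0 (bin 0); offset now 13 = byte 1 bit 5; 27 bits remain
Read 3: bits[13:16] width=3 -> value=5 (bin 101); offset now 16 = byte 2 bit 0; 24 bits remain
Read 4: bits[16:18] width=2 -> value=1 (bin 01); offset now 18 = byte 2 bit 2; 22 bits remain

Answer: 18 1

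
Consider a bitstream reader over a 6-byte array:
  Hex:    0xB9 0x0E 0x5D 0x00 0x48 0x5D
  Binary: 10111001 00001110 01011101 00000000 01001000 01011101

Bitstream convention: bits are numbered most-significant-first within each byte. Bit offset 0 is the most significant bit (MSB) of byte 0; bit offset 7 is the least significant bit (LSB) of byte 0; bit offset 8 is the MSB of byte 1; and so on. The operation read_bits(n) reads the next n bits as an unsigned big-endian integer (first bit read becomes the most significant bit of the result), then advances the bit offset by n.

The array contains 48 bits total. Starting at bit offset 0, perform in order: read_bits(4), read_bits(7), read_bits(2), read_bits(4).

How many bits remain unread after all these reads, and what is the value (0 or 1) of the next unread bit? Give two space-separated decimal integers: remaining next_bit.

Answer: 31 1

Derivation:
Read 1: bits[0:4] width=4 -> value=11 (bin 1011); offset now 4 = byte 0 bit 4; 44 bits remain
Read 2: bits[4:11] width=7 -> value=72 (bin 1001000); offset now 11 = byte 1 bit 3; 37 bits remain
Read 3: bits[11:13] width=2 -> value=1 (bin 01); offset now 13 = byte 1 bit 5; 35 bits remain
Read 4: bits[13:17] width=4 -> value=12 (bin 1100); offset now 17 = byte 2 bit 1; 31 bits remain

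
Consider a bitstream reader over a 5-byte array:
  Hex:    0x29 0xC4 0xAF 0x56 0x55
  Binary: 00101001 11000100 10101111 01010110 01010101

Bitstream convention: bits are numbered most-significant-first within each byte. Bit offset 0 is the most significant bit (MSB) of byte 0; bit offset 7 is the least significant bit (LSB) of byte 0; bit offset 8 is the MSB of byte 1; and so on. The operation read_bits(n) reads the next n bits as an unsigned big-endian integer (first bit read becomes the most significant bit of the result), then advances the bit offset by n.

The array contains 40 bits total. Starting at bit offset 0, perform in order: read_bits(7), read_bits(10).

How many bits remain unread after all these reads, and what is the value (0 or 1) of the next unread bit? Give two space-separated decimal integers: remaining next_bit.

Answer: 23 0

Derivation:
Read 1: bits[0:7] width=7 -> value=20 (bin 0010100); offset now 7 = byte 0 bit 7; 33 bits remain
Read 2: bits[7:17] width=10 -> value=905 (bin 1110001001); offset now 17 = byte 2 bit 1; 23 bits remain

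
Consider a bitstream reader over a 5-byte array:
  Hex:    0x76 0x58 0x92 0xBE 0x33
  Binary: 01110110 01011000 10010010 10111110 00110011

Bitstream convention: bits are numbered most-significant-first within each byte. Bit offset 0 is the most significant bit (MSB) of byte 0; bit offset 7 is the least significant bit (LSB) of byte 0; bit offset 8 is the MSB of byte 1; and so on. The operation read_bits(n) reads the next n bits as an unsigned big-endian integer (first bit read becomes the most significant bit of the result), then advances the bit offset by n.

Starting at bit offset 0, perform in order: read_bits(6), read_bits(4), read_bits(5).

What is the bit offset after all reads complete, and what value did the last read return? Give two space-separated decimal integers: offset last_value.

Read 1: bits[0:6] width=6 -> value=29 (bin 011101); offset now 6 = byte 0 bit 6; 34 bits remain
Read 2: bits[6:10] width=4 -> value=9 (bin 1001); offset now 10 = byte 1 bit 2; 30 bits remain
Read 3: bits[10:15] width=5 -> value=12 (bin 01100); offset now 15 = byte 1 bit 7; 25 bits remain

Answer: 15 12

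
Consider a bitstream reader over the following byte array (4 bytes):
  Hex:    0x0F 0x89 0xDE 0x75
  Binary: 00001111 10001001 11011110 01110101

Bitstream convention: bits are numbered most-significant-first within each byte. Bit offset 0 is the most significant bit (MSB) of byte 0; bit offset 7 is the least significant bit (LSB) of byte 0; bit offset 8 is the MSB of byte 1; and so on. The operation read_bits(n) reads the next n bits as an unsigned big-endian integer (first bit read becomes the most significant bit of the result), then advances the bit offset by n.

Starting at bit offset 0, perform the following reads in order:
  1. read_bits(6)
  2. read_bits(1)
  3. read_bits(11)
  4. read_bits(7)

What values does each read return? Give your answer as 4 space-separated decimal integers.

Read 1: bits[0:6] width=6 -> value=3 (bin 000011); offset now 6 = byte 0 bit 6; 26 bits remain
Read 2: bits[6:7] width=1 -> value=1 (bin 1); offset now 7 = byte 0 bit 7; 25 bits remain
Read 3: bits[7:18] width=11 -> value=1575 (bin 11000100111); offset now 18 = byte 2 bit 2; 14 bits remain
Read 4: bits[18:25] width=7 -> value=60 (bin 0111100); offset now 25 = byte 3 bit 1; 7 bits remain

Answer: 3 1 1575 60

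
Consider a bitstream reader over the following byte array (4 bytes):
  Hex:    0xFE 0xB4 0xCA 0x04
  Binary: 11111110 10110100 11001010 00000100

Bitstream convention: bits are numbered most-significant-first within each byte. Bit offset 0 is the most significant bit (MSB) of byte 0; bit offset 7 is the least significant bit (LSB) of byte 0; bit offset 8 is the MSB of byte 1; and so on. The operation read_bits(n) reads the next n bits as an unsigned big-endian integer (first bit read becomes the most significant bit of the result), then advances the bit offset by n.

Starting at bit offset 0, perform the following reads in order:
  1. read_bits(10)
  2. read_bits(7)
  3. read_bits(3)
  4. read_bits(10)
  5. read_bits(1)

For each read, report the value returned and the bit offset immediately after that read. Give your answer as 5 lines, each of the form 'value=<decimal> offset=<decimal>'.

Read 1: bits[0:10] width=10 -> value=1018 (bin 1111111010); offset now 10 = byte 1 bit 2; 22 bits remain
Read 2: bits[10:17] width=7 -> value=105 (bin 1101001); offset now 17 = byte 2 bit 1; 15 bits remain
Read 3: bits[17:20] width=3 -> value=4 (bin 100); offset now 20 = byte 2 bit 4; 12 bits remain
Read 4: bits[20:30] width=10 -> value=641 (bin 1010000001); offset now 30 = byte 3 bit 6; 2 bits remain
Read 5: bits[30:31] width=1 -> value=0 (bin 0); offset now 31 = byte 3 bit 7; 1 bits remain

Answer: value=1018 offset=10
value=105 offset=17
value=4 offset=20
value=641 offset=30
value=0 offset=31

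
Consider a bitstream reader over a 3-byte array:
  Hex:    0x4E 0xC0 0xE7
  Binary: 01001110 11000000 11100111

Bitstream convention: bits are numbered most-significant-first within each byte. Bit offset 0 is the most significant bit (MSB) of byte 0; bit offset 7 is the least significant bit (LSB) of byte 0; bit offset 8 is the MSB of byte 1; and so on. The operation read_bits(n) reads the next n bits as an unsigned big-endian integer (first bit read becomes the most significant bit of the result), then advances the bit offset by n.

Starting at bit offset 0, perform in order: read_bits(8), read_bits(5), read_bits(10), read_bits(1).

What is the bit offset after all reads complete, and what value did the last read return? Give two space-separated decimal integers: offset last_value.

Answer: 24 1

Derivation:
Read 1: bits[0:8] width=8 -> value=78 (bin 01001110); offset now 8 = byte 1 bit 0; 16 bits remain
Read 2: bits[8:13] width=5 -> value=24 (bin 11000); offset now 13 = byte 1 bit 5; 11 bits remain
Read 3: bits[13:23] width=10 -> value=115 (bin 0001110011); offset now 23 = byte 2 bit 7; 1 bits remain
Read 4: bits[23:24] width=1 -> value=1 (bin 1); offset now 24 = byte 3 bit 0; 0 bits remain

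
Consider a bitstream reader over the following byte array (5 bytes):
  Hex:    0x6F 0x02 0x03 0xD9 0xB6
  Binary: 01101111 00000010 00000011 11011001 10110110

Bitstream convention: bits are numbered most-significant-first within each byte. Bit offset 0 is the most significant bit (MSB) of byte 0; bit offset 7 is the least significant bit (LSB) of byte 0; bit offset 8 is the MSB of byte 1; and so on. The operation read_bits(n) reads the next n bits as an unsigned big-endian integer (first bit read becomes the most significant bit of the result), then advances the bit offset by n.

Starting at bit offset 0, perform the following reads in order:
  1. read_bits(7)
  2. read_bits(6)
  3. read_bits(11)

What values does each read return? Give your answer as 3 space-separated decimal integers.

Answer: 55 32 515

Derivation:
Read 1: bits[0:7] width=7 -> value=55 (bin 0110111); offset now 7 = byte 0 bit 7; 33 bits remain
Read 2: bits[7:13] width=6 -> value=32 (bin 100000); offset now 13 = byte 1 bit 5; 27 bits remain
Read 3: bits[13:24] width=11 -> value=515 (bin 01000000011); offset now 24 = byte 3 bit 0; 16 bits remain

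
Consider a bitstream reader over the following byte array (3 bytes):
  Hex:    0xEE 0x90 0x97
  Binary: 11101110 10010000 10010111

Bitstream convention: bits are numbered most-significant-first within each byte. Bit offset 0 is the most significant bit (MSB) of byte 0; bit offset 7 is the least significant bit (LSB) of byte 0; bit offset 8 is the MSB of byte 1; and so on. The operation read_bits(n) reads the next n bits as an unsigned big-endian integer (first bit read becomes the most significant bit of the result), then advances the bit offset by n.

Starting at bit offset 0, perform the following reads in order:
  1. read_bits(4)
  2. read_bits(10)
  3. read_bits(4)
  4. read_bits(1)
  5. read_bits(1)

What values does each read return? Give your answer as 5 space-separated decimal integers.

Answer: 14 932 2 0 1

Derivation:
Read 1: bits[0:4] width=4 -> value=14 (bin 1110); offset now 4 = byte 0 bit 4; 20 bits remain
Read 2: bits[4:14] width=10 -> value=932 (bin 1110100100); offset now 14 = byte 1 bit 6; 10 bits remain
Read 3: bits[14:18] width=4 -> value=2 (bin 0010); offset now 18 = byte 2 bit 2; 6 bits remain
Read 4: bits[18:19] width=1 -> value=0 (bin 0); offset now 19 = byte 2 bit 3; 5 bits remain
Read 5: bits[19:20] width=1 -> value=1 (bin 1); offset now 20 = byte 2 bit 4; 4 bits remain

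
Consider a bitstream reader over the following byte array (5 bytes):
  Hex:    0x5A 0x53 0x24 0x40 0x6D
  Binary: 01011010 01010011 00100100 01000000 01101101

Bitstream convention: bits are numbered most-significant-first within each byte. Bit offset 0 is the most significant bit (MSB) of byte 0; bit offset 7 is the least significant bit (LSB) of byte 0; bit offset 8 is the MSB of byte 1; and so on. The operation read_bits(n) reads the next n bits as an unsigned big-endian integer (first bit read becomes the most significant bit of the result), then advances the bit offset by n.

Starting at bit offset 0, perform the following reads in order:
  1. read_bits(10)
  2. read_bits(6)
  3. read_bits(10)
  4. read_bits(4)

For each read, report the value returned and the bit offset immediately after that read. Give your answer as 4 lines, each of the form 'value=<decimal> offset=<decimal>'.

Read 1: bits[0:10] width=10 -> value=361 (bin 0101101001); offset now 10 = byte 1 bit 2; 30 bits remain
Read 2: bits[10:16] width=6 -> value=19 (bin 010011); offset now 16 = byte 2 bit 0; 24 bits remain
Read 3: bits[16:26] width=10 -> value=145 (bin 0010010001); offset now 26 = byte 3 bit 2; 14 bits remain
Read 4: bits[26:30] width=4 -> value=0 (bin 0000); offset now 30 = byte 3 bit 6; 10 bits remain

Answer: value=361 offset=10
value=19 offset=16
value=145 offset=26
value=0 offset=30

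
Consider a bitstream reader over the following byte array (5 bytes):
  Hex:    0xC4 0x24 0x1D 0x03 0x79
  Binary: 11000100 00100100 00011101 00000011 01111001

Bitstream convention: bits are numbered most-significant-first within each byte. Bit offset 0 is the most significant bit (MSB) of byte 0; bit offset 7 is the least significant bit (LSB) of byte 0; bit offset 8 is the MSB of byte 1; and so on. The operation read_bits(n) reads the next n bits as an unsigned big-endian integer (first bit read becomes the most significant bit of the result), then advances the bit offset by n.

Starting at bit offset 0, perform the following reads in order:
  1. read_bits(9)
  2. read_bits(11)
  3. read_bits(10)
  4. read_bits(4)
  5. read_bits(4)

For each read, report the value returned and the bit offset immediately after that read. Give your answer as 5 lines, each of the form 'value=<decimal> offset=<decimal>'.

Read 1: bits[0:9] width=9 -> value=392 (bin 110001000); offset now 9 = byte 1 bit 1; 31 bits remain
Read 2: bits[9:20] width=11 -> value=577 (bin 01001000001); offset now 20 = byte 2 bit 4; 20 bits remain
Read 3: bits[20:30] width=10 -> value=832 (bin 1101000000); offset now 30 = byte 3 bit 6; 10 bits remain
Read 4: bits[30:34] width=4 -> value=13 (bin 1101); offset now 34 = byte 4 bit 2; 6 bits remain
Read 5: bits[34:38] width=4 -> value=14 (bin 1110); offset now 38 = byte 4 bit 6; 2 bits remain

Answer: value=392 offset=9
value=577 offset=20
value=832 offset=30
value=13 offset=34
value=14 offset=38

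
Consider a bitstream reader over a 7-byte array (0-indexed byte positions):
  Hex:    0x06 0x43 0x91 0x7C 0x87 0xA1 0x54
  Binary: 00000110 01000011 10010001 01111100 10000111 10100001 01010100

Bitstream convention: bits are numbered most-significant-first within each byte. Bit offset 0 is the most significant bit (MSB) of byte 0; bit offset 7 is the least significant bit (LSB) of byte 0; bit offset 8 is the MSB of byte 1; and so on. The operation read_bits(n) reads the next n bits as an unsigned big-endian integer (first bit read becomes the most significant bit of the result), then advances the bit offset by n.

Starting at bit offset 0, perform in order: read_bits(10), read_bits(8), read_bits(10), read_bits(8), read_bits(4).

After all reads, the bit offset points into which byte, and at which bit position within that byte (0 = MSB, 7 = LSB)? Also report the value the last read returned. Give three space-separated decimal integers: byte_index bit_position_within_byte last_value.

Read 1: bits[0:10] width=10 -> value=25 (bin 0000011001); offset now 10 = byte 1 bit 2; 46 bits remain
Read 2: bits[10:18] width=8 -> value=14 (bin 00001110); offset now 18 = byte 2 bit 2; 38 bits remain
Read 3: bits[18:28] width=10 -> value=279 (bin 0100010111); offset now 28 = byte 3 bit 4; 28 bits remain
Read 4: bits[28:36] width=8 -> value=200 (bin 11001000); offset now 36 = byte 4 bit 4; 20 bits remain
Read 5: bits[36:40] width=4 -> value=7 (bin 0111); offset now 40 = byte 5 bit 0; 16 bits remain

Answer: 5 0 7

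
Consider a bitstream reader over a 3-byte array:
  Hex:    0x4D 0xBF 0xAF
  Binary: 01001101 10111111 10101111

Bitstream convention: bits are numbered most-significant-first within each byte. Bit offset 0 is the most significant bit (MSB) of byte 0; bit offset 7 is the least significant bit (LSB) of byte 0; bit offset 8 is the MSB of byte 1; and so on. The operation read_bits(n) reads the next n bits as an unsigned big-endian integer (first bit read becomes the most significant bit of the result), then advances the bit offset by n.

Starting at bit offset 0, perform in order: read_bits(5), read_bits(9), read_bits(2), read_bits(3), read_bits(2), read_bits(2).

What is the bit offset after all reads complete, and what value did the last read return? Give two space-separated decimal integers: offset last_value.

Answer: 23 3

Derivation:
Read 1: bits[0:5] width=5 -> value=9 (bin 01001); offset now 5 = byte 0 bit 5; 19 bits remain
Read 2: bits[5:14] width=9 -> value=367 (bin 101101111); offset now 14 = byte 1 bit 6; 10 bits remain
Read 3: bits[14:16] width=2 -> value=3 (bin 11); offset now 16 = byte 2 bit 0; 8 bits remain
Read 4: bits[16:19] width=3 -> value=5 (bin 101); offset now 19 = byte 2 bit 3; 5 bits remain
Read 5: bits[19:21] width=2 -> value=1 (bin 01); offset now 21 = byte 2 bit 5; 3 bits remain
Read 6: bits[21:23] width=2 -> value=3 (bin 11); offset now 23 = byte 2 bit 7; 1 bits remain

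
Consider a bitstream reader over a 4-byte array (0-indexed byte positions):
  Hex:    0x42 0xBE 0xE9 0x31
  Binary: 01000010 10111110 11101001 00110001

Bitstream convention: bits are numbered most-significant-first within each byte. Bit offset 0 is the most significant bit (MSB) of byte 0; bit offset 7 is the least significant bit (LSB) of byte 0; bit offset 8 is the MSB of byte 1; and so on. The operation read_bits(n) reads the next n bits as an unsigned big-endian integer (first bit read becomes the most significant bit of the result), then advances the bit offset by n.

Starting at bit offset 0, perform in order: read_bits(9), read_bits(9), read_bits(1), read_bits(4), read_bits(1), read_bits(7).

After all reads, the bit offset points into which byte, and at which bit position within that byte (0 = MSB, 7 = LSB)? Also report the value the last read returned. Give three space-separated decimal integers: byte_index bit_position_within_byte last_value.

Read 1: bits[0:9] width=9 -> value=133 (bin 010000101); offset now 9 = byte 1 bit 1; 23 bits remain
Read 2: bits[9:18] width=9 -> value=251 (bin 011111011); offset now 18 = byte 2 bit 2; 14 bits remain
Read 3: bits[18:19] width=1 -> value=1 (bin 1); offset now 19 = byte 2 bit 3; 13 bits remain
Read 4: bits[19:23] width=4 -> value=4 (bin 0100); offset now 23 = byte 2 bit 7; 9 bits remain
Read 5: bits[23:24] width=1 -> value=1 (bin 1); offset now 24 = byte 3 bit 0; 8 bits remain
Read 6: bits[24:31] width=7 -> value=24 (bin 0011000); offset now 31 = byte 3 bit 7; 1 bits remain

Answer: 3 7 24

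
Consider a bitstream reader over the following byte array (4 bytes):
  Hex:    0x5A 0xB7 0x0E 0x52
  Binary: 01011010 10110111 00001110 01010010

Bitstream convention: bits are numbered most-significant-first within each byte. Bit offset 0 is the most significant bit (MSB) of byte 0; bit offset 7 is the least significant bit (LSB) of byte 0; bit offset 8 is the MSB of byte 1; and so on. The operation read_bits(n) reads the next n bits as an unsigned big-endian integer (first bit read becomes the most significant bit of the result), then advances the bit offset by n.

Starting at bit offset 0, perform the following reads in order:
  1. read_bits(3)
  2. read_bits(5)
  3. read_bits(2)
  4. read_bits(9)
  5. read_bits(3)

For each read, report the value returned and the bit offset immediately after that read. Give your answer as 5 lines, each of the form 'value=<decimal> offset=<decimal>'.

Read 1: bits[0:3] width=3 -> value=2 (bin 010); offset now 3 = byte 0 bit 3; 29 bits remain
Read 2: bits[3:8] width=5 -> value=26 (bin 11010); offset now 8 = byte 1 bit 0; 24 bits remain
Read 3: bits[8:10] width=2 -> value=2 (bin 10); offset now 10 = byte 1 bit 2; 22 bits remain
Read 4: bits[10:19] width=9 -> value=440 (bin 110111000); offset now 19 = byte 2 bit 3; 13 bits remain
Read 5: bits[19:22] width=3 -> value=3 (bin 011); offset now 22 = byte 2 bit 6; 10 bits remain

Answer: value=2 offset=3
value=26 offset=8
value=2 offset=10
value=440 offset=19
value=3 offset=22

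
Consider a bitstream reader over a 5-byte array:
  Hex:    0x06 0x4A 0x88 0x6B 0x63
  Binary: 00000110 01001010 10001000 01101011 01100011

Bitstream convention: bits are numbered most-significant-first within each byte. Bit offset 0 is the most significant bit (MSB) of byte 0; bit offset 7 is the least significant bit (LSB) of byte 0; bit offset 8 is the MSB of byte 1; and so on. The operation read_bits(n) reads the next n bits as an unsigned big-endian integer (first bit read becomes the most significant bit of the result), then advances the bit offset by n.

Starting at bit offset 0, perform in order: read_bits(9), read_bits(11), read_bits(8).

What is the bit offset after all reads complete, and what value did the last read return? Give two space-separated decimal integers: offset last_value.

Read 1: bits[0:9] width=9 -> value=12 (bin 000001100); offset now 9 = byte 1 bit 1; 31 bits remain
Read 2: bits[9:20] width=11 -> value=1192 (bin 10010101000); offset now 20 = byte 2 bit 4; 20 bits remain
Read 3: bits[20:28] width=8 -> value=134 (bin 10000110); offset now 28 = byte 3 bit 4; 12 bits remain

Answer: 28 134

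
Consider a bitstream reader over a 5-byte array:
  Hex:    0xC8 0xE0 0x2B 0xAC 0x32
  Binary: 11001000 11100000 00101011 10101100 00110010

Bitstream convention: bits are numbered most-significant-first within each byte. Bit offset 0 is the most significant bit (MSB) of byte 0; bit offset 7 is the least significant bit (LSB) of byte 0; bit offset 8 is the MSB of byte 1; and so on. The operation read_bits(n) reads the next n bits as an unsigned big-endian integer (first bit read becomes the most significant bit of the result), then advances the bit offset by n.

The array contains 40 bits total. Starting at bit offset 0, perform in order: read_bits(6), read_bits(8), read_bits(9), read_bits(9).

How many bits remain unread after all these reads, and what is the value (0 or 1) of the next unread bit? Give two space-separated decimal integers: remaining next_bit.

Answer: 8 0

Derivation:
Read 1: bits[0:6] width=6 -> value=50 (bin 110010); offset now 6 = byte 0 bit 6; 34 bits remain
Read 2: bits[6:14] width=8 -> value=56 (bin 00111000); offset now 14 = byte 1 bit 6; 26 bits remain
Read 3: bits[14:23] width=9 -> value=21 (bin 000010101); offset now 23 = byte 2 bit 7; 17 bits remain
Read 4: bits[23:32] width=9 -> value=428 (bin 110101100); offset now 32 = byte 4 bit 0; 8 bits remain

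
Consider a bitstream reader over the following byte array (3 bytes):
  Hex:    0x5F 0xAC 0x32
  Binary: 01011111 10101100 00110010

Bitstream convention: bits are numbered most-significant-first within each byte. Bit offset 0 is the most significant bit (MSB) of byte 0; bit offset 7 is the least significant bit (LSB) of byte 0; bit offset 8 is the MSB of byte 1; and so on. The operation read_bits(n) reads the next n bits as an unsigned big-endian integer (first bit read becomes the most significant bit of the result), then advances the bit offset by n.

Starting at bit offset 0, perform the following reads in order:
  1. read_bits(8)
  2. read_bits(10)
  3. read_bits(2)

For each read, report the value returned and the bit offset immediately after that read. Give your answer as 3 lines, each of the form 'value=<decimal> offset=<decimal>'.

Read 1: bits[0:8] width=8 -> value=95 (bin 01011111); offset now 8 = byte 1 bit 0; 16 bits remain
Read 2: bits[8:18] width=10 -> value=688 (bin 1010110000); offset now 18 = byte 2 bit 2; 6 bits remain
Read 3: bits[18:20] width=2 -> value=3 (bin 11); offset now 20 = byte 2 bit 4; 4 bits remain

Answer: value=95 offset=8
value=688 offset=18
value=3 offset=20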